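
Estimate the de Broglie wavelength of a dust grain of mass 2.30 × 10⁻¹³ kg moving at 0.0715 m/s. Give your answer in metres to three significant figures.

λ = 4.03 × 10⁻²⁰ m

p = mv = 2.30 × 10⁻¹³ × 0.0715 = 1.644 × 10⁻¹⁴ kg·m/s.
λ = h/p = 6.626 × 10⁻³⁴ / 1.644 × 10⁻¹⁴ = 4.03 × 10⁻²⁰ m.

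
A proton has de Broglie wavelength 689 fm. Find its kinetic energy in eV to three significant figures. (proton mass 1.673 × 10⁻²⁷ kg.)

KE = 1730 eV

p = h/λ = 6.626 × 10⁻³⁴ / 6.890 × 10⁻¹³ = 9.617 × 10⁻²² kg·m/s.
KE = p²/(2m) = (9.617 × 10⁻²²)² / (2 × 1.673 × 10⁻²⁷) = 2.764 × 10⁻¹⁶ J = 1730 eV.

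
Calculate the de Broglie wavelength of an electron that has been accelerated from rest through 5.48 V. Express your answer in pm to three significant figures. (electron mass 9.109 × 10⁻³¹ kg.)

λ = 524 pm

KE = eV = 1.602 × 10⁻¹⁹ × 5.480 = 8.779 × 10⁻¹⁹ J.
p = √(2mKE) = √(2 × 9.109 × 10⁻³¹ × 8.779 × 10⁻¹⁹) = 1.265 × 10⁻²⁴ kg·m/s.
λ = h/p = 6.626 × 10⁻³⁴ / 1.265 × 10⁻²⁴ = 5.24 × 10⁻¹⁰ m = 524 pm.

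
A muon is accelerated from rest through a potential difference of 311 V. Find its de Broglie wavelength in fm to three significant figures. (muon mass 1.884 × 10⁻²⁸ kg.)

KE = eV = 1.602 × 10⁻¹⁹ × 311.0 = 4.982 × 10⁻¹⁷ J.
p = √(2mKE) = √(2 × 1.884 × 10⁻²⁸ × 4.982 × 10⁻¹⁷) = 1.370 × 10⁻²² kg·m/s.
λ = h/p = 6.626 × 10⁻³⁴ / 1.370 × 10⁻²² = 4.84 × 10⁻¹² m = 4840 fm.

λ = 4840 fm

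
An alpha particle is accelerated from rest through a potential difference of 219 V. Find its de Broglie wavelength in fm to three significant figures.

λ = 686 fm

KE = 2eV = 2 × 1.602 × 10⁻¹⁹ × 219.0 = 7.017 × 10⁻¹⁷ J.
p = √(2mKE) = √(2 × 6.645 × 10⁻²⁷ × 7.017 × 10⁻¹⁷) = 9.657 × 10⁻²² kg·m/s.
λ = h/p = 6.626 × 10⁻³⁴ / 9.657 × 10⁻²² = 6.86 × 10⁻¹³ m = 686 fm.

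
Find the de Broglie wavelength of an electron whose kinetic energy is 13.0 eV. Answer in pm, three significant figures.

λ = 340 pm

KE = 13.0 eV = 2.083 × 10⁻¹⁸ J.
p = √(2mKE) = √(2 × 9.109 × 10⁻³¹ × 2.083 × 10⁻¹⁸) = 1.948 × 10⁻²⁴ kg·m/s.
λ = h/p = 6.626 × 10⁻³⁴ / 1.948 × 10⁻²⁴ = 3.40 × 10⁻¹⁰ m = 340 pm.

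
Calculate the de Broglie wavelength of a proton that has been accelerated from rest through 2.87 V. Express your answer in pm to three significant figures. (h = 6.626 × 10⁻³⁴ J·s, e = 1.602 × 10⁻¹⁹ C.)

λ = 16.9 pm

KE = eV = 1.602 × 10⁻¹⁹ × 2.870 = 4.598 × 10⁻¹⁹ J.
p = √(2mKE) = √(2 × 1.673 × 10⁻²⁷ × 4.598 × 10⁻¹⁹) = 3.922 × 10⁻²³ kg·m/s.
λ = h/p = 6.626 × 10⁻³⁴ / 3.922 × 10⁻²³ = 1.69 × 10⁻¹¹ m = 16.9 pm.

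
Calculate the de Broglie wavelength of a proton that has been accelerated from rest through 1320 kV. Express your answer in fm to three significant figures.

λ = 24.9 fm

KE = eV = 1.602 × 10⁻¹⁹ × 1.320 × 10⁶ = 2.115 × 10⁻¹³ J.
p = √(2mKE) = √(2 × 1.673 × 10⁻²⁷ × 2.115 × 10⁻¹³) = 2.660 × 10⁻²⁰ kg·m/s.
λ = h/p = 6.626 × 10⁻³⁴ / 2.660 × 10⁻²⁰ = 2.49 × 10⁻¹⁴ m = 24.9 fm.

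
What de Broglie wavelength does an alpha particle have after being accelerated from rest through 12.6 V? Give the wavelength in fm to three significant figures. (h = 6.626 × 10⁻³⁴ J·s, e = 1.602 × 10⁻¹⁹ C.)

KE = 2eV = 2 × 1.602 × 10⁻¹⁹ × 12.60 = 4.037 × 10⁻¹⁸ J.
p = √(2mKE) = √(2 × 6.645 × 10⁻²⁷ × 4.037 × 10⁻¹⁸) = 2.316 × 10⁻²² kg·m/s.
λ = h/p = 6.626 × 10⁻³⁴ / 2.316 × 10⁻²² = 2.86 × 10⁻¹² m = 2860 fm.

λ = 2860 fm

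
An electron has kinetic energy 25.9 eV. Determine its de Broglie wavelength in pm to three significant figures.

KE = 25.9 eV = 4.149 × 10⁻¹⁸ J.
p = √(2mKE) = √(2 × 9.109 × 10⁻³¹ × 4.149 × 10⁻¹⁸) = 2.749 × 10⁻²⁴ kg·m/s.
λ = h/p = 6.626 × 10⁻³⁴ / 2.749 × 10⁻²⁴ = 2.41 × 10⁻¹⁰ m = 241 pm.

λ = 241 pm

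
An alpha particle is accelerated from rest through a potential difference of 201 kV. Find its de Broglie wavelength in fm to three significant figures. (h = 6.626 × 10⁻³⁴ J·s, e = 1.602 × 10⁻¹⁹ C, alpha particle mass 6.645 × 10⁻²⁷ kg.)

λ = 22.6 fm

KE = 2eV = 2 × 1.602 × 10⁻¹⁹ × 2.010 × 10⁵ = 6.440 × 10⁻¹⁴ J.
p = √(2mKE) = √(2 × 6.645 × 10⁻²⁷ × 6.440 × 10⁻¹⁴) = 2.926 × 10⁻²⁰ kg·m/s.
λ = h/p = 6.626 × 10⁻³⁴ / 2.926 × 10⁻²⁰ = 2.26 × 10⁻¹⁴ m = 22.6 fm.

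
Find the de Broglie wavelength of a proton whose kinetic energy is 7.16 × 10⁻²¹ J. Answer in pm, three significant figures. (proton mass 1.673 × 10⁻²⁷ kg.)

p = √(2mKE) = √(2 × 1.673 × 10⁻²⁷ × 7.160 × 10⁻²¹) = 4.895 × 10⁻²⁴ kg·m/s.
λ = h/p = 6.626 × 10⁻³⁴ / 4.895 × 10⁻²⁴ = 1.35 × 10⁻¹⁰ m = 135 pm.

λ = 135 pm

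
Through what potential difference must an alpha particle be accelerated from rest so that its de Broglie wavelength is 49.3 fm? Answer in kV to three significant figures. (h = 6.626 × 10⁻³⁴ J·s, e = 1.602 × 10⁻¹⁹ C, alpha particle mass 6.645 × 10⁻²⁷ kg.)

V = 42.4 kV

p = h/λ = 6.626 × 10⁻³⁴ / 4.930 × 10⁻¹⁴ = 1.344 × 10⁻²⁰ kg·m/s.
KE = p²/(2m) = 1.359 × 10⁻¹⁴ J.
V = KE/2e = 1.359 × 10⁻¹⁴ / (2 × 1.602 × 10⁻¹⁹) = 42.4 kV.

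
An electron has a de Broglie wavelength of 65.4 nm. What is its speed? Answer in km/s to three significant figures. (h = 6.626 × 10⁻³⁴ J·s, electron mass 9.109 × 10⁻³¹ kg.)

p = h/λ = 6.626 × 10⁻³⁴ / 6.540 × 10⁻⁸ = 1.013 × 10⁻²⁶ kg·m/s.
v = p/m = 1.013 × 10⁻²⁶ / 9.109 × 10⁻³¹ = 1.11 × 10⁴ m/s = 11.1 km/s.

v = 11.1 km/s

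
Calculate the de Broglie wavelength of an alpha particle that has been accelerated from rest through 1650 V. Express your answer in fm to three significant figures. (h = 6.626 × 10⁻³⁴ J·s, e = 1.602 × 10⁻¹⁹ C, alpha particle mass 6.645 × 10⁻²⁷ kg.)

KE = 2eV = 2 × 1.602 × 10⁻¹⁹ × 1650 = 5.287 × 10⁻¹⁶ J.
p = √(2mKE) = √(2 × 6.645 × 10⁻²⁷ × 5.287 × 10⁻¹⁶) = 2.651 × 10⁻²¹ kg·m/s.
λ = h/p = 6.626 × 10⁻³⁴ / 2.651 × 10⁻²¹ = 2.50 × 10⁻¹³ m = 250 fm.

λ = 250 fm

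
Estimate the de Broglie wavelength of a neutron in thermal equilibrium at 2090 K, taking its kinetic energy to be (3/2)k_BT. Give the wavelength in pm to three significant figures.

λ = 55.0 pm

KE = (3/2)k_BT = 1.5 × 1.381 × 10⁻²³ × 2090 = 4.329 × 10⁻²⁰ J.
p = √(2mKE) = √(2 × 1.675 × 10⁻²⁷ × 4.329 × 10⁻²⁰) = 1.204 × 10⁻²³ kg·m/s.
λ = h/p = 5.50 × 10⁻¹¹ m = 55.0 pm.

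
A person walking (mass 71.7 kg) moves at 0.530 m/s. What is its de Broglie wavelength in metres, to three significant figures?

p = mv = 71.7 × 0.530 = 3.800 × 10¹ kg·m/s.
λ = h/p = 6.626 × 10⁻³⁴ / 3.800 × 10¹ = 1.74 × 10⁻³⁵ m.

λ = 1.74 × 10⁻³⁵ m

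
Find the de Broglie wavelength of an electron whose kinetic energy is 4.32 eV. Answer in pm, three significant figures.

KE = 4.32 eV = 6.921 × 10⁻¹⁹ J.
p = √(2mKE) = √(2 × 9.109 × 10⁻³¹ × 6.921 × 10⁻¹⁹) = 1.123 × 10⁻²⁴ kg·m/s.
λ = h/p = 6.626 × 10⁻³⁴ / 1.123 × 10⁻²⁴ = 5.90 × 10⁻¹⁰ m = 590 pm.

λ = 590 pm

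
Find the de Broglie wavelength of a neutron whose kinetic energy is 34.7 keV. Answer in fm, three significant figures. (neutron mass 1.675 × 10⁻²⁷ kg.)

KE = 34.7 keV = 5.559 × 10⁻¹⁵ J.
p = √(2mKE) = √(2 × 1.675 × 10⁻²⁷ × 5.559 × 10⁻¹⁵) = 4.315 × 10⁻²¹ kg·m/s.
λ = h/p = 6.626 × 10⁻³⁴ / 4.315 × 10⁻²¹ = 1.54 × 10⁻¹³ m = 154 fm.

λ = 154 fm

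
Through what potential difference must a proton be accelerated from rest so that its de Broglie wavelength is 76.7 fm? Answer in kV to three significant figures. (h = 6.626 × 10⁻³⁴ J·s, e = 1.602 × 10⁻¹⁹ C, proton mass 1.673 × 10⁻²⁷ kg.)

V = 139 kV

p = h/λ = 6.626 × 10⁻³⁴ / 7.670 × 10⁻¹⁴ = 8.639 × 10⁻²¹ kg·m/s.
KE = p²/(2m) = 2.230 × 10⁻¹⁴ J.
V = KE/e = 2.230 × 10⁻¹⁴ / (1.602 × 10⁻¹⁹) = 139 kV.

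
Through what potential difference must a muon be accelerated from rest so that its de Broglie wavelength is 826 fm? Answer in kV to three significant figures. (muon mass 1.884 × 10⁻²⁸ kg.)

V = 10.7 kV

p = h/λ = 6.626 × 10⁻³⁴ / 8.260 × 10⁻¹³ = 8.022 × 10⁻²² kg·m/s.
KE = p²/(2m) = 1.708 × 10⁻¹⁵ J.
V = KE/e = 1.708 × 10⁻¹⁵ / (1.602 × 10⁻¹⁹) = 10.7 kV.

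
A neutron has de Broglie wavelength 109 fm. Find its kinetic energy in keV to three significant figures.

p = h/λ = 6.626 × 10⁻³⁴ / 1.090 × 10⁻¹³ = 6.079 × 10⁻²¹ kg·m/s.
KE = p²/(2m) = (6.079 × 10⁻²¹)² / (2 × 1.675 × 10⁻²⁷) = 1.103 × 10⁻¹⁴ J = 68.9 keV.

KE = 68.9 keV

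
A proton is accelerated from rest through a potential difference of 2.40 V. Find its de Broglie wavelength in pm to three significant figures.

KE = eV = 1.602 × 10⁻¹⁹ × 2.400 = 3.845 × 10⁻¹⁹ J.
p = √(2mKE) = √(2 × 1.673 × 10⁻²⁷ × 3.845 × 10⁻¹⁹) = 3.587 × 10⁻²³ kg·m/s.
λ = h/p = 6.626 × 10⁻³⁴ / 3.587 × 10⁻²³ = 1.85 × 10⁻¹¹ m = 18.5 pm.

λ = 18.5 pm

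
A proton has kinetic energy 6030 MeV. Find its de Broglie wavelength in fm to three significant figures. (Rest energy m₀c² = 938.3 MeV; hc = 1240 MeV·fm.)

λ = 0.180 fm

Total energy E = KE + m₀c² = 6030 + 938.3 = 6968.3 MeV.
(pc)² = E² − (m₀c²)² = (6968.3)² − (938.3)² = 4.768 × 10⁷ MeV², so pc = 6905 MeV.
λ = hc/(pc) = 1240 MeV·fm / 6905 MeV = 0.180 fm.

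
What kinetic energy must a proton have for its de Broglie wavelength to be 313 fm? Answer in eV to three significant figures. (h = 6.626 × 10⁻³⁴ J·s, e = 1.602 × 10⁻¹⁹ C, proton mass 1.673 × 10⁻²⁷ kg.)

p = h/λ = 6.626 × 10⁻³⁴ / 3.130 × 10⁻¹³ = 2.117 × 10⁻²¹ kg·m/s.
KE = p²/(2m) = (2.117 × 10⁻²¹)² / (2 × 1.673 × 10⁻²⁷) = 1.339 × 10⁻¹⁵ J = 8360 eV.

KE = 8360 eV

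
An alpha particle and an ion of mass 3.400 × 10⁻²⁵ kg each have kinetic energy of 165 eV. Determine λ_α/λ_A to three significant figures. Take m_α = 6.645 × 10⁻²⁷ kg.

At fixed KE, p = √(2mKE) so λ = h/p ∝ 1/√m.
λ_α/λ_A = √(m_A/m_α) = √(3.400 × 10⁻²⁵/6.645 × 10⁻²⁷) = √(51.17) = 7.15.

λ_α/λ_A = 7.15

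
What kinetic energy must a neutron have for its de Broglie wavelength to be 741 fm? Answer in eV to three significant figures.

KE = 1490 eV

p = h/λ = 6.626 × 10⁻³⁴ / 7.410 × 10⁻¹³ = 8.942 × 10⁻²² kg·m/s.
KE = p²/(2m) = (8.942 × 10⁻²²)² / (2 × 1.675 × 10⁻²⁷) = 2.387 × 10⁻¹⁶ J = 1490 eV.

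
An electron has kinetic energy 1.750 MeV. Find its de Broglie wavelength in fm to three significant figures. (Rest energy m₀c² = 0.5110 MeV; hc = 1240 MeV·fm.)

λ = 563 fm

Total energy E = KE + m₀c² = 1.750 + 0.5110 = 2.2610 MeV.
(pc)² = E² − (m₀c²)² = (2.2610)² − (0.5110)² = 4.851 MeV², so pc = 2.202 MeV.
λ = hc/(pc) = 1240 MeV·fm / 2.202 MeV = 563 fm.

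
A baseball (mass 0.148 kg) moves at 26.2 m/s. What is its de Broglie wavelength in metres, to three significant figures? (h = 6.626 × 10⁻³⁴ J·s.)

λ = 1.71 × 10⁻³⁴ m

p = mv = 0.148 × 26.2 = 3.878 kg·m/s.
λ = h/p = 6.626 × 10⁻³⁴ / 3.878 = 1.71 × 10⁻³⁴ m.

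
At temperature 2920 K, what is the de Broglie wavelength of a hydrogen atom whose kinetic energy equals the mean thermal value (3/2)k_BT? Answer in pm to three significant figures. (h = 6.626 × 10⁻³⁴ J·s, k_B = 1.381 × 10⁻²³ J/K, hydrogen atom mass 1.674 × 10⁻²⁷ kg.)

KE = (3/2)k_BT = 1.5 × 1.381 × 10⁻²³ × 2920 = 6.049 × 10⁻²⁰ J.
p = √(2mKE) = √(2 × 1.674 × 10⁻²⁷ × 6.049 × 10⁻²⁰) = 1.423 × 10⁻²³ kg·m/s.
λ = h/p = 4.66 × 10⁻¹¹ m = 46.6 pm.

λ = 46.6 pm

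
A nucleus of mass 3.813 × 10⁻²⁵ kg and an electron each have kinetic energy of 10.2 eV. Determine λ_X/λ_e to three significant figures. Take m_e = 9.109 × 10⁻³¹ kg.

At fixed KE, p = √(2mKE) so λ = h/p ∝ 1/√m.
λ_X/λ_e = √(m_e/m_X) = √(9.109 × 10⁻³¹/3.813 × 10⁻²⁵) = √(2.389 × 10⁻⁶) = 1.55 × 10⁻³.

λ_X/λ_e = 1.55 × 10⁻³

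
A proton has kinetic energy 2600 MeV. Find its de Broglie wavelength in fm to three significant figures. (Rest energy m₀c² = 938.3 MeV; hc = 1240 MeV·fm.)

Total energy E = KE + m₀c² = 2600 + 938.3 = 3538.3 MeV.
(pc)² = E² − (m₀c²)² = (3538.3)² − (938.3)² = 1.164 × 10⁷ MeV², so pc = 3412 MeV.
λ = hc/(pc) = 1240 MeV·fm / 3412 MeV = 0.363 fm.

λ = 0.363 fm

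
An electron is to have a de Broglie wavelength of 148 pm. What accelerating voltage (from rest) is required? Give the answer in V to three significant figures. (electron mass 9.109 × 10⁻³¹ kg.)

V = 68.7 V

p = h/λ = 6.626 × 10⁻³⁴ / 1.480 × 10⁻¹⁰ = 4.477 × 10⁻²⁴ kg·m/s.
KE = p²/(2m) = 1.100 × 10⁻¹⁷ J.
V = KE/e = 1.100 × 10⁻¹⁷ / (1.602 × 10⁻¹⁹) = 68.7 V.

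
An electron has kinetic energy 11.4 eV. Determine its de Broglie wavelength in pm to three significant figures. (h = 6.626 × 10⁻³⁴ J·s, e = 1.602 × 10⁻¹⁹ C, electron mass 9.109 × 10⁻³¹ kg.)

λ = 363 pm

KE = 11.4 eV = 1.826 × 10⁻¹⁸ J.
p = √(2mKE) = √(2 × 9.109 × 10⁻³¹ × 1.826 × 10⁻¹⁸) = 1.824 × 10⁻²⁴ kg·m/s.
λ = h/p = 6.626 × 10⁻³⁴ / 1.824 × 10⁻²⁴ = 3.63 × 10⁻¹⁰ m = 363 pm.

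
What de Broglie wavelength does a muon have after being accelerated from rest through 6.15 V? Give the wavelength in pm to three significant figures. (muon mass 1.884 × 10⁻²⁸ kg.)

KE = eV = 1.602 × 10⁻¹⁹ × 6.150 = 9.852 × 10⁻¹⁹ J.
p = √(2mKE) = √(2 × 1.884 × 10⁻²⁸ × 9.852 × 10⁻¹⁹) = 1.927 × 10⁻²³ kg·m/s.
λ = h/p = 6.626 × 10⁻³⁴ / 1.927 × 10⁻²³ = 3.44 × 10⁻¹¹ m = 34.4 pm.

λ = 34.4 pm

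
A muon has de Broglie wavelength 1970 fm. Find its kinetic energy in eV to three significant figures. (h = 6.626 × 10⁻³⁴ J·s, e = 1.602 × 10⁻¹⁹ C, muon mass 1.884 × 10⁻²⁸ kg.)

p = h/λ = 6.626 × 10⁻³⁴ / 1.970 × 10⁻¹² = 3.363 × 10⁻²² kg·m/s.
KE = p²/(2m) = (3.363 × 10⁻²²)² / (2 × 1.884 × 10⁻²⁸) = 3.002 × 10⁻¹⁶ J = 1870 eV.

KE = 1870 eV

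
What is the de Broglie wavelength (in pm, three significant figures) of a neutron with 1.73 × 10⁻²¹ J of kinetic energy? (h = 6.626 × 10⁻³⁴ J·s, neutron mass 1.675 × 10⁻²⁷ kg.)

λ = 275 pm

p = √(2mKE) = √(2 × 1.675 × 10⁻²⁷ × 1.730 × 10⁻²¹) = 2.407 × 10⁻²⁴ kg·m/s.
λ = h/p = 6.626 × 10⁻³⁴ / 2.407 × 10⁻²⁴ = 2.75 × 10⁻¹⁰ m = 275 pm.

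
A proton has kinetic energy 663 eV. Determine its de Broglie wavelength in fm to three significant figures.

KE = 663 eV = 1.062 × 10⁻¹⁶ J.
p = √(2mKE) = √(2 × 1.673 × 10⁻²⁷ × 1.062 × 10⁻¹⁶) = 5.961 × 10⁻²² kg·m/s.
λ = h/p = 6.626 × 10⁻³⁴ / 5.961 × 10⁻²² = 1.11 × 10⁻¹² m = 1110 fm.

λ = 1110 fm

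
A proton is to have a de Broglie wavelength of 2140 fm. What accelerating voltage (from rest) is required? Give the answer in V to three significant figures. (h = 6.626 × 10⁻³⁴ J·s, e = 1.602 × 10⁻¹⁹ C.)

V = 179 V

p = h/λ = 6.626 × 10⁻³⁴ / 2.140 × 10⁻¹² = 3.096 × 10⁻²² kg·m/s.
KE = p²/(2m) = 2.865 × 10⁻¹⁷ J.
V = KE/e = 2.865 × 10⁻¹⁷ / (1.602 × 10⁻¹⁹) = 179 V.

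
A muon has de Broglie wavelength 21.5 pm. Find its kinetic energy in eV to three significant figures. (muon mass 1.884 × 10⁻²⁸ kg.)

KE = 15.7 eV

p = h/λ = 6.626 × 10⁻³⁴ / 2.150 × 10⁻¹¹ = 3.082 × 10⁻²³ kg·m/s.
KE = p²/(2m) = (3.082 × 10⁻²³)² / (2 × 1.884 × 10⁻²⁸) = 2.521 × 10⁻¹⁸ J = 15.7 eV.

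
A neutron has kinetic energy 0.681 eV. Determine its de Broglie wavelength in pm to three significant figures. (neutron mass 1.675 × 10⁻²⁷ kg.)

λ = 34.7 pm

KE = 0.681 eV = 1.091 × 10⁻¹⁹ J.
p = √(2mKE) = √(2 × 1.675 × 10⁻²⁷ × 1.091 × 10⁻¹⁹) = 1.912 × 10⁻²³ kg·m/s.
λ = h/p = 6.626 × 10⁻³⁴ / 1.912 × 10⁻²³ = 3.47 × 10⁻¹¹ m = 34.7 pm.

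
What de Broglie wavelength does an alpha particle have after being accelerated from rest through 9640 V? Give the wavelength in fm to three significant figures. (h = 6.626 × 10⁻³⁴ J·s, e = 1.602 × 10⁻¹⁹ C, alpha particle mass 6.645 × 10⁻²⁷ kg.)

λ = 103 fm

KE = 2eV = 2 × 1.602 × 10⁻¹⁹ × 9640 = 3.089 × 10⁻¹⁵ J.
p = √(2mKE) = √(2 × 6.645 × 10⁻²⁷ × 3.089 × 10⁻¹⁵) = 6.407 × 10⁻²¹ kg·m/s.
λ = h/p = 6.626 × 10⁻³⁴ / 6.407 × 10⁻²¹ = 1.03 × 10⁻¹³ m = 103 fm.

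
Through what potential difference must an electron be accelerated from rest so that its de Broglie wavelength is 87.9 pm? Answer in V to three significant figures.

p = h/λ = 6.626 × 10⁻³⁴ / 8.790 × 10⁻¹¹ = 7.538 × 10⁻²⁴ kg·m/s.
KE = p²/(2m) = 3.119 × 10⁻¹⁷ J.
V = KE/e = 3.119 × 10⁻¹⁷ / (1.602 × 10⁻¹⁹) = 195 V.

V = 195 V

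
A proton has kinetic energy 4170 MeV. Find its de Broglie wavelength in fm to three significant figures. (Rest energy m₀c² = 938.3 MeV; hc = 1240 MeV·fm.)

λ = 0.247 fm

Total energy E = KE + m₀c² = 4170 + 938.3 = 5108.3 MeV.
(pc)² = E² − (m₀c²)² = (5108.3)² − (938.3)² = 2.521 × 10⁷ MeV², so pc = 5021 MeV.
λ = hc/(pc) = 1240 MeV·fm / 5021 MeV = 0.247 fm.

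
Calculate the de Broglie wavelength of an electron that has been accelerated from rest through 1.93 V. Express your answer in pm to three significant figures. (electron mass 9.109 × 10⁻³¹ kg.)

λ = 883 pm

KE = eV = 1.602 × 10⁻¹⁹ × 1.930 = 3.092 × 10⁻¹⁹ J.
p = √(2mKE) = √(2 × 9.109 × 10⁻³¹ × 3.092 × 10⁻¹⁹) = 7.505 × 10⁻²⁵ kg·m/s.
λ = h/p = 6.626 × 10⁻³⁴ / 7.505 × 10⁻²⁵ = 8.83 × 10⁻¹⁰ m = 883 pm.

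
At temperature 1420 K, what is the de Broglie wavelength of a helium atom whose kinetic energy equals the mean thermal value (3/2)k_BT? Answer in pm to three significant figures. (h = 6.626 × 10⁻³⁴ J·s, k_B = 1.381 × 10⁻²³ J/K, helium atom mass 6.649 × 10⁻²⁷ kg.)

KE = (3/2)k_BT = 1.5 × 1.381 × 10⁻²³ × 1420 = 2.942 × 10⁻²⁰ J.
p = √(2mKE) = √(2 × 6.649 × 10⁻²⁷ × 2.942 × 10⁻²⁰) = 1.978 × 10⁻²³ kg·m/s.
λ = h/p = 3.35 × 10⁻¹¹ m = 33.5 pm.

λ = 33.5 pm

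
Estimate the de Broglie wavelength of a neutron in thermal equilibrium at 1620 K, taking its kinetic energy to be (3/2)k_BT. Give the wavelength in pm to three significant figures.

λ = 62.5 pm

KE = (3/2)k_BT = 1.5 × 1.381 × 10⁻²³ × 1620 = 3.356 × 10⁻²⁰ J.
p = √(2mKE) = √(2 × 1.675 × 10⁻²⁷ × 3.356 × 10⁻²⁰) = 1.060 × 10⁻²³ kg·m/s.
λ = h/p = 6.25 × 10⁻¹¹ m = 62.5 pm.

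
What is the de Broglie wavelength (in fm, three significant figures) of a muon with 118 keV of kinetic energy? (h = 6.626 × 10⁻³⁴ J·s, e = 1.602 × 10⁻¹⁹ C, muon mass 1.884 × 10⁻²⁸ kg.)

KE = 118 keV = 1.890 × 10⁻¹⁴ J.
p = √(2mKE) = √(2 × 1.884 × 10⁻²⁸ × 1.890 × 10⁻¹⁴) = 2.669 × 10⁻²¹ kg·m/s.
λ = h/p = 6.626 × 10⁻³⁴ / 2.669 × 10⁻²¹ = 2.48 × 10⁻¹³ m = 248 fm.

λ = 248 fm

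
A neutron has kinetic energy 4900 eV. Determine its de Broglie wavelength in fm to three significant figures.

KE = 4900 eV = 7.850 × 10⁻¹⁶ J.
p = √(2mKE) = √(2 × 1.675 × 10⁻²⁷ × 7.850 × 10⁻¹⁶) = 1.622 × 10⁻²¹ kg·m/s.
λ = h/p = 6.626 × 10⁻³⁴ / 1.622 × 10⁻²¹ = 4.09 × 10⁻¹³ m = 409 fm.

λ = 409 fm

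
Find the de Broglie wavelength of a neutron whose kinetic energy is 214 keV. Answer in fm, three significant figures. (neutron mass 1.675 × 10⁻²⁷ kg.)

KE = 214 keV = 3.428 × 10⁻¹⁴ J.
p = √(2mKE) = √(2 × 1.675 × 10⁻²⁷ × 3.428 × 10⁻¹⁴) = 1.072 × 10⁻²⁰ kg·m/s.
λ = h/p = 6.626 × 10⁻³⁴ / 1.072 × 10⁻²⁰ = 6.18 × 10⁻¹⁴ m = 61.8 fm.

λ = 61.8 fm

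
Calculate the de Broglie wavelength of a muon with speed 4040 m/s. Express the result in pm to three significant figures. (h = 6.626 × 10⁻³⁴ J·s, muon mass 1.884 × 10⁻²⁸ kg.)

p = mv = 1.884 × 10⁻²⁸ × 4040 = 7.611 × 10⁻²⁵ kg·m/s.
λ = h/p = 6.626 × 10⁻³⁴ / 7.611 × 10⁻²⁵ = 8.71 × 10⁻¹⁰ m = 871 pm.

λ = 871 pm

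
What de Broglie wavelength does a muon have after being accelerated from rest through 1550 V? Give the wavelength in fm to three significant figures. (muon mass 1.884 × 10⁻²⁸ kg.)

KE = eV = 1.602 × 10⁻¹⁹ × 1550 = 2.483 × 10⁻¹⁶ J.
p = √(2mKE) = √(2 × 1.884 × 10⁻²⁸ × 2.483 × 10⁻¹⁶) = 3.059 × 10⁻²² kg·m/s.
λ = h/p = 6.626 × 10⁻³⁴ / 3.059 × 10⁻²² = 2.17 × 10⁻¹² m = 2170 fm.

λ = 2170 fm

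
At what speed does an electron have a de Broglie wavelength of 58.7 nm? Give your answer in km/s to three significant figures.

v = 12.4 km/s

p = h/λ = 6.626 × 10⁻³⁴ / 5.870 × 10⁻⁸ = 1.129 × 10⁻²⁶ kg·m/s.
v = p/m = 1.129 × 10⁻²⁶ / 9.109 × 10⁻³¹ = 1.24 × 10⁴ m/s = 12.4 km/s.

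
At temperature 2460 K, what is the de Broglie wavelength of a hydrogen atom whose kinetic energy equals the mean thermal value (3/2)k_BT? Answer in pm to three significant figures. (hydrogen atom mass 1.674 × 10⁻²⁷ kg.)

λ = 50.7 pm

KE = (3/2)k_BT = 1.5 × 1.381 × 10⁻²³ × 2460 = 5.096 × 10⁻²⁰ J.
p = √(2mKE) = √(2 × 1.674 × 10⁻²⁷ × 5.096 × 10⁻²⁰) = 1.306 × 10⁻²³ kg·m/s.
λ = h/p = 5.07 × 10⁻¹¹ m = 50.7 pm.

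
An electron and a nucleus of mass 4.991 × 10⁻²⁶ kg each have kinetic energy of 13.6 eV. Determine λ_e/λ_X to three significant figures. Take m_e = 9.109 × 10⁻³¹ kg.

λ_e/λ_X = 234

At fixed KE, p = √(2mKE) so λ = h/p ∝ 1/√m.
λ_e/λ_X = √(m_X/m_e) = √(4.991 × 10⁻²⁶/9.109 × 10⁻³¹) = √(5.479 × 10⁴) = 234.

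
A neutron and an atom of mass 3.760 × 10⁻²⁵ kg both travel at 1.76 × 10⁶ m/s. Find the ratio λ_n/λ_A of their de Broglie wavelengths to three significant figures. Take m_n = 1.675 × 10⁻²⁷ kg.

At fixed v, p = mv so λ = h/(mv) ∝ 1/m.
λ_n/λ_A = m_A/m_n = 3.760 × 10⁻²⁵/1.675 × 10⁻²⁷ = 224.

λ_n/λ_A = 224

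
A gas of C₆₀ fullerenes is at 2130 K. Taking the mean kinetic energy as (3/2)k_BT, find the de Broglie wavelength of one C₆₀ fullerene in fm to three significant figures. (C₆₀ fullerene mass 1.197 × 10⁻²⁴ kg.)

λ = 2040 fm

KE = (3/2)k_BT = 1.5 × 1.381 × 10⁻²³ × 2130 = 4.412 × 10⁻²⁰ J.
p = √(2mKE) = √(2 × 1.197 × 10⁻²⁴ × 4.412 × 10⁻²⁰) = 3.250 × 10⁻²² kg·m/s.
λ = h/p = 2.04 × 10⁻¹² m = 2040 fm.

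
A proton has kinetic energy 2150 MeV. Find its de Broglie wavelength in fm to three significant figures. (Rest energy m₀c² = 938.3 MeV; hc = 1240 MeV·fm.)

λ = 0.421 fm

Total energy E = KE + m₀c² = 2150 + 938.3 = 3088.3 MeV.
(pc)² = E² − (m₀c²)² = (3088.3)² − (938.3)² = 8.657 × 10⁶ MeV², so pc = 2942 MeV.
λ = hc/(pc) = 1240 MeV·fm / 2942 MeV = 0.421 fm.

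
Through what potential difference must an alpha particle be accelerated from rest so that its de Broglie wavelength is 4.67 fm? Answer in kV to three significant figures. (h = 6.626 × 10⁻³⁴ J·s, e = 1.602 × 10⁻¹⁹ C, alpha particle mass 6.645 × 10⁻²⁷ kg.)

V = 4730 kV

p = h/λ = 6.626 × 10⁻³⁴ / 4.670 × 10⁻¹⁵ = 1.419 × 10⁻¹⁹ kg·m/s.
KE = p²/(2m) = 1.515 × 10⁻¹² J.
V = KE/2e = 1.515 × 10⁻¹² / (2 × 1.602 × 10⁻¹⁹) = 4730 kV.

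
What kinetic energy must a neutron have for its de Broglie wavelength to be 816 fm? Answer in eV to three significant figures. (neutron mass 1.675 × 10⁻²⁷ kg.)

p = h/λ = 6.626 × 10⁻³⁴ / 8.160 × 10⁻¹³ = 8.120 × 10⁻²² kg·m/s.
KE = p²/(2m) = (8.120 × 10⁻²²)² / (2 × 1.675 × 10⁻²⁷) = 1.968 × 10⁻¹⁶ J = 1230 eV.

KE = 1230 eV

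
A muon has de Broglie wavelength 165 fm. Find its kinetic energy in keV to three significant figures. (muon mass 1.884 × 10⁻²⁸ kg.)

KE = 267 keV

p = h/λ = 6.626 × 10⁻³⁴ / 1.650 × 10⁻¹³ = 4.016 × 10⁻²¹ kg·m/s.
KE = p²/(2m) = (4.016 × 10⁻²¹)² / (2 × 1.884 × 10⁻²⁸) = 4.280 × 10⁻¹⁴ J = 267 keV.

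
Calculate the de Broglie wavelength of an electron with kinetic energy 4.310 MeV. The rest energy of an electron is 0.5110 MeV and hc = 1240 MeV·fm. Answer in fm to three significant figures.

Total energy E = KE + m₀c² = 4.310 + 0.5110 = 4.8210 MeV.
(pc)² = E² − (m₀c²)² = (4.8210)² − (0.5110)² = 22.98 MeV², so pc = 4.794 MeV.
λ = hc/(pc) = 1240 MeV·fm / 4.794 MeV = 259 fm.

λ = 259 fm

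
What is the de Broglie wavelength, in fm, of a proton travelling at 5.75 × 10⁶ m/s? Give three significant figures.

p = mv = 1.673 × 10⁻²⁷ × 5.75 × 10⁶ = 9.620 × 10⁻²¹ kg·m/s.
λ = h/p = 6.626 × 10⁻³⁴ / 9.620 × 10⁻²¹ = 6.89 × 10⁻¹⁴ m = 68.9 fm.

λ = 68.9 fm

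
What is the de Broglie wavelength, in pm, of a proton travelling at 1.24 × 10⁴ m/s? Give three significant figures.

λ = 31.9 pm

p = mv = 1.673 × 10⁻²⁷ × 1.24 × 10⁴ = 2.075 × 10⁻²³ kg·m/s.
λ = h/p = 6.626 × 10⁻³⁴ / 2.075 × 10⁻²³ = 3.19 × 10⁻¹¹ m = 31.9 pm.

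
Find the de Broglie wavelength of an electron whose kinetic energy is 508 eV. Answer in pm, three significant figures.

KE = 508 eV = 8.138 × 10⁻¹⁷ J.
p = √(2mKE) = √(2 × 9.109 × 10⁻³¹ × 8.138 × 10⁻¹⁷) = 1.218 × 10⁻²³ kg·m/s.
λ = h/p = 6.626 × 10⁻³⁴ / 1.218 × 10⁻²³ = 5.44 × 10⁻¹¹ m = 54.4 pm.

λ = 54.4 pm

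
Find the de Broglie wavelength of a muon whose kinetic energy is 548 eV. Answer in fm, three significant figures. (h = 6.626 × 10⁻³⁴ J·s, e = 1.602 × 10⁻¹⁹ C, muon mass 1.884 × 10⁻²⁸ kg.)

KE = 548 eV = 8.779 × 10⁻¹⁷ J.
p = √(2mKE) = √(2 × 1.884 × 10⁻²⁸ × 8.779 × 10⁻¹⁷) = 1.819 × 10⁻²² kg·m/s.
λ = h/p = 6.626 × 10⁻³⁴ / 1.819 × 10⁻²² = 3.64 × 10⁻¹² m = 3640 fm.

λ = 3640 fm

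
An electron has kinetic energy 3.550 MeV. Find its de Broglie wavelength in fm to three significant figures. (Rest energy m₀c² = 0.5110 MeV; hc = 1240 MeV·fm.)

Total energy E = KE + m₀c² = 3.550 + 0.5110 = 4.0610 MeV.
(pc)² = E² − (m₀c²)² = (4.0610)² − (0.5110)² = 16.23 MeV², so pc = 4.029 MeV.
λ = hc/(pc) = 1240 MeV·fm / 4.029 MeV = 308 fm.

λ = 308 fm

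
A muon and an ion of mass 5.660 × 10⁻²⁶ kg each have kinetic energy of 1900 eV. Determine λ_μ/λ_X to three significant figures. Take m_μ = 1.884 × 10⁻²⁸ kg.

At fixed KE, p = √(2mKE) so λ = h/p ∝ 1/√m.
λ_μ/λ_X = √(m_X/m_μ) = √(5.660 × 10⁻²⁶/1.884 × 10⁻²⁸) = √(300.4) = 17.3.

λ_μ/λ_X = 17.3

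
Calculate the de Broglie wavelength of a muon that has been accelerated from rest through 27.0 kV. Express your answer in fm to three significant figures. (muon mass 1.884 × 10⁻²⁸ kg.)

KE = eV = 1.602 × 10⁻¹⁹ × 2.700 × 10⁴ = 4.325 × 10⁻¹⁵ J.
p = √(2mKE) = √(2 × 1.884 × 10⁻²⁸ × 4.325 × 10⁻¹⁵) = 1.277 × 10⁻²¹ kg·m/s.
λ = h/p = 6.626 × 10⁻³⁴ / 1.277 × 10⁻²¹ = 5.19 × 10⁻¹³ m = 519 fm.

λ = 519 fm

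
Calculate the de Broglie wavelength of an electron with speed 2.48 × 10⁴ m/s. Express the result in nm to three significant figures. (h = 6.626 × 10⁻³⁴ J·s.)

λ = 29.3 nm

p = mv = 9.109 × 10⁻³¹ × 2.48 × 10⁴ = 2.259 × 10⁻²⁶ kg·m/s.
λ = h/p = 6.626 × 10⁻³⁴ / 2.259 × 10⁻²⁶ = 2.93 × 10⁻⁸ m = 29.3 nm.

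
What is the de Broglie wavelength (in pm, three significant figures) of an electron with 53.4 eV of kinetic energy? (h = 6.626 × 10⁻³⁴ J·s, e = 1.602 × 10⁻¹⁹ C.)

λ = 168 pm

KE = 53.4 eV = 8.555 × 10⁻¹⁸ J.
p = √(2mKE) = √(2 × 9.109 × 10⁻³¹ × 8.555 × 10⁻¹⁸) = 3.948 × 10⁻²⁴ kg·m/s.
λ = h/p = 6.626 × 10⁻³⁴ / 3.948 × 10⁻²⁴ = 1.68 × 10⁻¹⁰ m = 168 pm.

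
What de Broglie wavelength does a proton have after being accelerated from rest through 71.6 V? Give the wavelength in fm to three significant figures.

λ = 3380 fm

KE = eV = 1.602 × 10⁻¹⁹ × 71.60 = 1.147 × 10⁻¹⁷ J.
p = √(2mKE) = √(2 × 1.673 × 10⁻²⁷ × 1.147 × 10⁻¹⁷) = 1.959 × 10⁻²² kg·m/s.
λ = h/p = 6.626 × 10⁻³⁴ / 1.959 × 10⁻²² = 3.38 × 10⁻¹² m = 3380 fm.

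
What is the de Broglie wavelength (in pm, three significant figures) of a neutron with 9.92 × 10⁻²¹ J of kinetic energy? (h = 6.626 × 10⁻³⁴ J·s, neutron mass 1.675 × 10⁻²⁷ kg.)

p = √(2mKE) = √(2 × 1.675 × 10⁻²⁷ × 9.920 × 10⁻²¹) = 5.765 × 10⁻²⁴ kg·m/s.
λ = h/p = 6.626 × 10⁻³⁴ / 5.765 × 10⁻²⁴ = 1.15 × 10⁻¹⁰ m = 115 pm.

λ = 115 pm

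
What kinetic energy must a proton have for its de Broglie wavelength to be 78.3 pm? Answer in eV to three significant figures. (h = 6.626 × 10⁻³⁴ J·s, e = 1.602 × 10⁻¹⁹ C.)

KE = 0.134 eV

p = h/λ = 6.626 × 10⁻³⁴ / 7.830 × 10⁻¹¹ = 8.462 × 10⁻²⁴ kg·m/s.
KE = p²/(2m) = (8.462 × 10⁻²⁴)² / (2 × 1.673 × 10⁻²⁷) = 2.140 × 10⁻²⁰ J = 0.134 eV.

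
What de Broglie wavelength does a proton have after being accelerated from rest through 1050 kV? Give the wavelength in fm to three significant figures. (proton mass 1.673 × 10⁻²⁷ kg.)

λ = 27.9 fm

KE = eV = 1.602 × 10⁻¹⁹ × 1.050 × 10⁶ = 1.682 × 10⁻¹³ J.
p = √(2mKE) = √(2 × 1.673 × 10⁻²⁷ × 1.682 × 10⁻¹³) = 2.372 × 10⁻²⁰ kg·m/s.
λ = h/p = 6.626 × 10⁻³⁴ / 2.372 × 10⁻²⁰ = 2.79 × 10⁻¹⁴ m = 27.9 fm.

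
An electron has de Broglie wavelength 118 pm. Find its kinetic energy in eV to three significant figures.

KE = 108 eV

p = h/λ = 6.626 × 10⁻³⁴ / 1.180 × 10⁻¹⁰ = 5.615 × 10⁻²⁴ kg·m/s.
KE = p²/(2m) = (5.615 × 10⁻²⁴)² / (2 × 9.109 × 10⁻³¹) = 1.731 × 10⁻¹⁷ J = 108 eV.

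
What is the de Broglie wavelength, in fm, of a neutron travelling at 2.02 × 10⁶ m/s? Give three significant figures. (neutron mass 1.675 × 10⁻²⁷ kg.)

λ = 196 fm

p = mv = 1.675 × 10⁻²⁷ × 2.02 × 10⁶ = 3.383 × 10⁻²¹ kg·m/s.
λ = h/p = 6.626 × 10⁻³⁴ / 3.383 × 10⁻²¹ = 1.96 × 10⁻¹³ m = 196 fm.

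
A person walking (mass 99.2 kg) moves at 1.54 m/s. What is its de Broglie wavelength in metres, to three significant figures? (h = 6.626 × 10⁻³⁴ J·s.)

p = mv = 99.2 × 1.54 = 1.528 × 10² kg·m/s.
λ = h/p = 6.626 × 10⁻³⁴ / 1.528 × 10² = 4.34 × 10⁻³⁶ m.

λ = 4.34 × 10⁻³⁶ m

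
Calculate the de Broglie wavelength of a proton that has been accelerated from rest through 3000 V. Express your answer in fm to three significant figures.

λ = 523 fm

KE = eV = 1.602 × 10⁻¹⁹ × 3000 = 4.806 × 10⁻¹⁶ J.
p = √(2mKE) = √(2 × 1.673 × 10⁻²⁷ × 4.806 × 10⁻¹⁶) = 1.268 × 10⁻²¹ kg·m/s.
λ = h/p = 6.626 × 10⁻³⁴ / 1.268 × 10⁻²¹ = 5.23 × 10⁻¹³ m = 523 fm.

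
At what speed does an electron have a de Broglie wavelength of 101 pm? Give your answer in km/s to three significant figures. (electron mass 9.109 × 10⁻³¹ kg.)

p = h/λ = 6.626 × 10⁻³⁴ / 1.010 × 10⁻¹⁰ = 6.560 × 10⁻²⁴ kg·m/s.
v = p/m = 6.560 × 10⁻²⁴ / 9.109 × 10⁻³¹ = 7.20 × 10⁶ m/s = 7200 km/s.

v = 7200 km/s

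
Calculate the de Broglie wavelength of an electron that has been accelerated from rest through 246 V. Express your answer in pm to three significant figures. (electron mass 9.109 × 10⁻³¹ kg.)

λ = 78.2 pm

KE = eV = 1.602 × 10⁻¹⁹ × 246.0 = 3.941 × 10⁻¹⁷ J.
p = √(2mKE) = √(2 × 9.109 × 10⁻³¹ × 3.941 × 10⁻¹⁷) = 8.473 × 10⁻²⁴ kg·m/s.
λ = h/p = 6.626 × 10⁻³⁴ / 8.473 × 10⁻²⁴ = 7.82 × 10⁻¹¹ m = 78.2 pm.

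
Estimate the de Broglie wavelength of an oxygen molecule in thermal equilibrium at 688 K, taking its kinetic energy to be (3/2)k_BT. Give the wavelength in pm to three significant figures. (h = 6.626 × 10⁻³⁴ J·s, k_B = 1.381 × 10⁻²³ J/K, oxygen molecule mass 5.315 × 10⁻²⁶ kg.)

λ = 17.0 pm

KE = (3/2)k_BT = 1.5 × 1.381 × 10⁻²³ × 688 = 1.425 × 10⁻²⁰ J.
p = √(2mKE) = √(2 × 5.315 × 10⁻²⁶ × 1.425 × 10⁻²⁰) = 3.892 × 10⁻²³ kg·m/s.
λ = h/p = 1.70 × 10⁻¹¹ m = 17.0 pm.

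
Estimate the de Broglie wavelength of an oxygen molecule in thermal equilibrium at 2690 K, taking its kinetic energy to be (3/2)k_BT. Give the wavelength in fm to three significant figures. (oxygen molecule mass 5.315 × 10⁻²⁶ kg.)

λ = 8610 fm

KE = (3/2)k_BT = 1.5 × 1.381 × 10⁻²³ × 2690 = 5.572 × 10⁻²⁰ J.
p = √(2mKE) = √(2 × 5.315 × 10⁻²⁶ × 5.572 × 10⁻²⁰) = 7.696 × 10⁻²³ kg·m/s.
λ = h/p = 8.61 × 10⁻¹² m = 8610 fm.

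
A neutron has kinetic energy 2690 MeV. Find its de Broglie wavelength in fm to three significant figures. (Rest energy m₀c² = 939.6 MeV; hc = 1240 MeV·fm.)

Total energy E = KE + m₀c² = 2690 + 939.6 = 3629.6 MeV.
(pc)² = E² − (m₀c²)² = (3629.6)² − (939.6)² = 1.229 × 10⁷ MeV², so pc = 3506 MeV.
λ = hc/(pc) = 1240 MeV·fm / 3506 MeV = 0.354 fm.

λ = 0.354 fm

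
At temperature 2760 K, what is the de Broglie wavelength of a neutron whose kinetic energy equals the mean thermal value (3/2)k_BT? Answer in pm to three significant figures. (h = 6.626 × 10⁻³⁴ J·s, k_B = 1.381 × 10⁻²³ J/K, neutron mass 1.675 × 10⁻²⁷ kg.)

λ = 47.9 pm

KE = (3/2)k_BT = 1.5 × 1.381 × 10⁻²³ × 2760 = 5.717 × 10⁻²⁰ J.
p = √(2mKE) = √(2 × 1.675 × 10⁻²⁷ × 5.717 × 10⁻²⁰) = 1.384 × 10⁻²³ kg·m/s.
λ = h/p = 4.79 × 10⁻¹¹ m = 47.9 pm.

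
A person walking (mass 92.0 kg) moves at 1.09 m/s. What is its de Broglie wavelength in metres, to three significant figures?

λ = 6.61 × 10⁻³⁶ m

p = mv = 92.0 × 1.09 = 1.003 × 10² kg·m/s.
λ = h/p = 6.626 × 10⁻³⁴ / 1.003 × 10² = 6.61 × 10⁻³⁶ m.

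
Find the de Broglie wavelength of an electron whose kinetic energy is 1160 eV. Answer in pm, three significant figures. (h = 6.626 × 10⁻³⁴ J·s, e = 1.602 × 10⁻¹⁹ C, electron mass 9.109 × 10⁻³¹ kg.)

KE = 1160 eV = 1.858 × 10⁻¹⁶ J.
p = √(2mKE) = √(2 × 9.109 × 10⁻³¹ × 1.858 × 10⁻¹⁶) = 1.840 × 10⁻²³ kg·m/s.
λ = h/p = 6.626 × 10⁻³⁴ / 1.840 × 10⁻²³ = 3.60 × 10⁻¹¹ m = 36.0 pm.

λ = 36.0 pm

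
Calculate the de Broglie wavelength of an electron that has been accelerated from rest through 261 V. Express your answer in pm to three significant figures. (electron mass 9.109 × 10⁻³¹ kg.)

KE = eV = 1.602 × 10⁻¹⁹ × 261.0 = 4.181 × 10⁻¹⁷ J.
p = √(2mKE) = √(2 × 9.109 × 10⁻³¹ × 4.181 × 10⁻¹⁷) = 8.728 × 10⁻²⁴ kg·m/s.
λ = h/p = 6.626 × 10⁻³⁴ / 8.728 × 10⁻²⁴ = 7.59 × 10⁻¹¹ m = 75.9 pm.

λ = 75.9 pm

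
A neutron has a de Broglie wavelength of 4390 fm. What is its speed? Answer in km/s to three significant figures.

p = h/λ = 6.626 × 10⁻³⁴ / 4.390 × 10⁻¹² = 1.509 × 10⁻²² kg·m/s.
v = p/m = 1.509 × 10⁻²² / 1.675 × 10⁻²⁷ = 9.01 × 10⁴ m/s = 90.1 km/s.

v = 90.1 km/s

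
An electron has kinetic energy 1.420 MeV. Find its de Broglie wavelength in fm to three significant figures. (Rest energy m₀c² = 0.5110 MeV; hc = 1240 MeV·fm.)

Total energy E = KE + m₀c² = 1.420 + 0.5110 = 1.9310 MeV.
(pc)² = E² − (m₀c²)² = (1.9310)² − (0.5110)² = 3.468 MeV², so pc = 1.862 MeV.
λ = hc/(pc) = 1240 MeV·fm / 1.862 MeV = 666 fm.

λ = 666 fm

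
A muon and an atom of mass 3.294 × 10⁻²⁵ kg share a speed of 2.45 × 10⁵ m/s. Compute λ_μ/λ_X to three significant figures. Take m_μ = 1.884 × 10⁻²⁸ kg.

λ_μ/λ_X = 1750

At fixed v, p = mv so λ = h/(mv) ∝ 1/m.
λ_μ/λ_X = m_X/m_μ = 3.294 × 10⁻²⁵/1.884 × 10⁻²⁸ = 1750.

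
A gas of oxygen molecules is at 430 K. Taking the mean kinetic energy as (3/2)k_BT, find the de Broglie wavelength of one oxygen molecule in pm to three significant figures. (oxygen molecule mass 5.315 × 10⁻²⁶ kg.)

λ = 21.5 pm

KE = (3/2)k_BT = 1.5 × 1.381 × 10⁻²³ × 430 = 8.907 × 10⁻²¹ J.
p = √(2mKE) = √(2 × 5.315 × 10⁻²⁶ × 8.907 × 10⁻²¹) = 3.077 × 10⁻²³ kg·m/s.
λ = h/p = 2.15 × 10⁻¹¹ m = 21.5 pm.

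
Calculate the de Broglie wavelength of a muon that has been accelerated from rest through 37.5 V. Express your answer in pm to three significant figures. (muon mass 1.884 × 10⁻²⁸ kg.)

λ = 13.9 pm

KE = eV = 1.602 × 10⁻¹⁹ × 37.50 = 6.008 × 10⁻¹⁸ J.
p = √(2mKE) = √(2 × 1.884 × 10⁻²⁸ × 6.008 × 10⁻¹⁸) = 4.758 × 10⁻²³ kg·m/s.
λ = h/p = 6.626 × 10⁻³⁴ / 4.758 × 10⁻²³ = 1.39 × 10⁻¹¹ m = 13.9 pm.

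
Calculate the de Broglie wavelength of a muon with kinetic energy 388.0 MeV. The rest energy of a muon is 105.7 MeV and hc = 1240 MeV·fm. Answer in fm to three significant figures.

λ = 2.57 fm

Total energy E = KE + m₀c² = 388.0 + 105.7 = 493.7 MeV.
(pc)² = E² − (m₀c²)² = (493.7)² − (105.7)² = 2.326 × 10⁵ MeV², so pc = 482.3 MeV.
λ = hc/(pc) = 1240 MeV·fm / 482.3 MeV = 2.57 fm.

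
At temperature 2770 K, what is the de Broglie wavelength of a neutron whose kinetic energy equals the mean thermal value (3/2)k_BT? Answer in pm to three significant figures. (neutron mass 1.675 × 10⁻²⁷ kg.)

λ = 47.8 pm

KE = (3/2)k_BT = 1.5 × 1.381 × 10⁻²³ × 2770 = 5.738 × 10⁻²⁰ J.
p = √(2mKE) = √(2 × 1.675 × 10⁻²⁷ × 5.738 × 10⁻²⁰) = 1.386 × 10⁻²³ kg·m/s.
λ = h/p = 4.78 × 10⁻¹¹ m = 47.8 pm.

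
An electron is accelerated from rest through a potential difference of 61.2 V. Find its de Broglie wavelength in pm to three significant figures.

KE = eV = 1.602 × 10⁻¹⁹ × 61.20 = 9.804 × 10⁻¹⁸ J.
p = √(2mKE) = √(2 × 9.109 × 10⁻³¹ × 9.804 × 10⁻¹⁸) = 4.226 × 10⁻²⁴ kg·m/s.
λ = h/p = 6.626 × 10⁻³⁴ / 4.226 × 10⁻²⁴ = 1.57 × 10⁻¹⁰ m = 157 pm.

λ = 157 pm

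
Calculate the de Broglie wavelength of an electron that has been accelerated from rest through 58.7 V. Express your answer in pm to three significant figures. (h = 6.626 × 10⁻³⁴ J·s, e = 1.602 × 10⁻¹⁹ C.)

λ = 160 pm

KE = eV = 1.602 × 10⁻¹⁹ × 58.70 = 9.404 × 10⁻¹⁸ J.
p = √(2mKE) = √(2 × 9.109 × 10⁻³¹ × 9.404 × 10⁻¹⁸) = 4.139 × 10⁻²⁴ kg·m/s.
λ = h/p = 6.626 × 10⁻³⁴ / 4.139 × 10⁻²⁴ = 1.60 × 10⁻¹⁰ m = 160 pm.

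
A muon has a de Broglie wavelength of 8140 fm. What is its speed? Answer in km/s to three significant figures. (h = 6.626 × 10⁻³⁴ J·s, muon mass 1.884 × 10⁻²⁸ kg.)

v = 432 km/s

p = h/λ = 6.626 × 10⁻³⁴ / 8.140 × 10⁻¹² = 8.140 × 10⁻²³ kg·m/s.
v = p/m = 8.140 × 10⁻²³ / 1.884 × 10⁻²⁸ = 4.32 × 10⁵ m/s = 432 km/s.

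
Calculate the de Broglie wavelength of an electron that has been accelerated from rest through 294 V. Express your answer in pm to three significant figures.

λ = 71.5 pm

KE = eV = 1.602 × 10⁻¹⁹ × 294.0 = 4.710 × 10⁻¹⁷ J.
p = √(2mKE) = √(2 × 9.109 × 10⁻³¹ × 4.710 × 10⁻¹⁷) = 9.263 × 10⁻²⁴ kg·m/s.
λ = h/p = 6.626 × 10⁻³⁴ / 9.263 × 10⁻²⁴ = 7.15 × 10⁻¹¹ m = 71.5 pm.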